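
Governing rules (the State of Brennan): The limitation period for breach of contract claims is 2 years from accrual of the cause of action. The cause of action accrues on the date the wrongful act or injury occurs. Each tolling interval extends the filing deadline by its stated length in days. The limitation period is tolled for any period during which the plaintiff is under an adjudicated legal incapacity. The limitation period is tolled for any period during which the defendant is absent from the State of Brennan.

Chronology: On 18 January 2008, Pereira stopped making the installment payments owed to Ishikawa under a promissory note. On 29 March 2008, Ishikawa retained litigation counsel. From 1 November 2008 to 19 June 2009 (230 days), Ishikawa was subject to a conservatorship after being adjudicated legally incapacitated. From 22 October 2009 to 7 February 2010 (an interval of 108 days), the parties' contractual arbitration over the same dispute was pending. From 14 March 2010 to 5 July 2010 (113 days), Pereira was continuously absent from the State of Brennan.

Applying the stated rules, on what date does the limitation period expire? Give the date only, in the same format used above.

The claim accrued on 18 January 2008, when the wrongful act occurred.
The untolled deadline — 2 years after 18 January 2008 — is 18 January 2010.
The plaintiff's legal incapacity from 1 November 2008 to 19 June 2009 tolled the period for 230 days, extending the deadline to 5 September 2010.
The period was tolled for 113 days by the defendant's absence from the jurisdiction (14 March 2010 to 5 July 2010), pushing the deadline to 27 December 2010.
No stated provision tolls the period for a pending arbitration, so the interval from 22 October 2009 to 7 February 2010 has no effect on the deadline.
Nothing else in the chronology tolls or restarts the period.

27 December 2010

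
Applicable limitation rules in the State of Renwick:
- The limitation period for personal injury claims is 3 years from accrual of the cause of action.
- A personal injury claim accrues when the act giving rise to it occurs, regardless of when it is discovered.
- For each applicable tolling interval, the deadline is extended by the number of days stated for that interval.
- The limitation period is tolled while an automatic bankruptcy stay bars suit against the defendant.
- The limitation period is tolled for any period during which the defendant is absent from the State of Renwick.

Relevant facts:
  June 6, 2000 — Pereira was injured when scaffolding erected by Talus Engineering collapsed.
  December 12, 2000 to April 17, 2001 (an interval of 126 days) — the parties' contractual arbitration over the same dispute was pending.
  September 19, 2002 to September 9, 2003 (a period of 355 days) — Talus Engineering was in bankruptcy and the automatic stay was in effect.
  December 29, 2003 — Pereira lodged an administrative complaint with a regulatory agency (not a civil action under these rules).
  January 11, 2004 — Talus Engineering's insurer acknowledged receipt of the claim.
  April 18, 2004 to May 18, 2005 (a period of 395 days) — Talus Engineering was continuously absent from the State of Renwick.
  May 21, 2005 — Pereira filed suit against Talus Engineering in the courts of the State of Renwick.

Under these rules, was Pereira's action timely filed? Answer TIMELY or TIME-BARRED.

TIMELY

The cause of action accrued on June 6, 2000, the date of the act.
3 years from June 6, 2000 is June 6, 2003.
Because the automatic bankruptcy stay ran from September 19, 2002 to September 9, 2003, the deadline is extended by 355 days to May 26, 2004.
The defendant's absence from the jurisdiction from April 18, 2004 to May 18, 2005 tolled the period for 395 days, extending the deadline to June 25, 2005.
Although a pending arbitration ran from December 12, 2000 to April 17, 2001, the stated rules do not make that a tolling event, so it is disregarded.
None of the other events listed affects the running of the period under the stated rules.
The May 21, 2005 filing precedes the June 25, 2005 deadline; the claim is timely.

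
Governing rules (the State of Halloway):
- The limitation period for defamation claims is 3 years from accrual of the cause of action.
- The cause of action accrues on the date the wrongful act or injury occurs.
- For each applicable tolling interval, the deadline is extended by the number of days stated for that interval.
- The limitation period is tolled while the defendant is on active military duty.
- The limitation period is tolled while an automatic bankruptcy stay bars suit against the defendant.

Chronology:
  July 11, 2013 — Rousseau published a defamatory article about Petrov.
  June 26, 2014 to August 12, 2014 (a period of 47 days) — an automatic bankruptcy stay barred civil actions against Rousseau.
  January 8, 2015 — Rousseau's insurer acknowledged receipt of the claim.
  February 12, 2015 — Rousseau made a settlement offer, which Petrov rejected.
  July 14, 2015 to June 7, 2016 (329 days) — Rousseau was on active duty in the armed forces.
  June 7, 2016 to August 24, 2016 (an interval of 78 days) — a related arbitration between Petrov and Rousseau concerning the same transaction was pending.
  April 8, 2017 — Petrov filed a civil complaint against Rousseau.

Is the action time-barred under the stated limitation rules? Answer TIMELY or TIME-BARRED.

TIMELY

The limitation period began to run on July 11, 2013.
Adding the 3 years base period to July 11, 2013 gives a deadline of July 11, 2016, before any tolling.
The period was tolled for 47 days by the automatic bankruptcy stay (June 26, 2014 to August 12, 2014), pushing the deadline to August 27, 2016.
The period was tolled for 329 days by the defendant's active military service (July 14, 2015 to June 7, 2016), pushing the deadline to July 22, 2017.
Although a pending arbitration ran from June 7, 2016 to August 24, 2016, the stated rules do not make that a tolling event, so it is disregarded.
None of the other events listed affects the running of the period under the stated rules.
Petrov filed on April 8, 2017, before the July 22, 2017 deadline, so the action is timely.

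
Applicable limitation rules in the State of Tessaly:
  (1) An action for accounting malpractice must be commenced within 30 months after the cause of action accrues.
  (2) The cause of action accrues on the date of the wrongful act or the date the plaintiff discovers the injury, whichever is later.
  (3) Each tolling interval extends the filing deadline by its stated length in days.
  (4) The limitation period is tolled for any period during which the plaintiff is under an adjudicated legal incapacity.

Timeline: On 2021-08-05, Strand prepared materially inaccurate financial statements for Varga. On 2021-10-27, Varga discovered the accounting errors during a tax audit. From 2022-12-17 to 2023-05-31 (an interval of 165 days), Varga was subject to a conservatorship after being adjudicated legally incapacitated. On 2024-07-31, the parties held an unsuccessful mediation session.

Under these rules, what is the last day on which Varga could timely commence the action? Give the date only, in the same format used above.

2024-10-09

The claim accrued on 2021-10-27 — the later of the 2021-08-05 act and the 2021-10-27 discovery.
The untolled deadline — 30 months after 2021-10-27 — is 2024-04-27.
The period was tolled for 165 days by the plaintiff's legal incapacity (2022-12-17 to 2023-05-31), pushing the deadline to 2024-10-09.
None of the other events listed affects the running of the period under the stated rules.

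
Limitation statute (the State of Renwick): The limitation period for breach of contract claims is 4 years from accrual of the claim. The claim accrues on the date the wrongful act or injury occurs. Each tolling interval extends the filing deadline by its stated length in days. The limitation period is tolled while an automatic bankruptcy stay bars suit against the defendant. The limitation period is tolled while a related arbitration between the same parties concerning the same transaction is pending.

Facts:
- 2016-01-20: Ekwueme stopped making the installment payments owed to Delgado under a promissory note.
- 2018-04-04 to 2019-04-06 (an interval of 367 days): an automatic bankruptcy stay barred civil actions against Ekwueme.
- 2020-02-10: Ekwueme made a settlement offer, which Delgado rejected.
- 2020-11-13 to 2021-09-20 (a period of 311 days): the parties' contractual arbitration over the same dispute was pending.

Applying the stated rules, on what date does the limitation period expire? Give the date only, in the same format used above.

2021-11-28

The claim accrued on 2016-01-20, when the wrongful act occurred.
4 years from 2016-01-20 is 2020-01-20.
The period was tolled for 367 days by the automatic bankruptcy stay (2018-04-04 to 2019-04-06), pushing the deadline to 2021-01-21.
Because the pending related arbitration ran from 2020-11-13 to 2021-09-20, the deadline is extended by 311 days to 2021-11-28.
The other events in the timeline have no effect on the limitation period under the stated rules.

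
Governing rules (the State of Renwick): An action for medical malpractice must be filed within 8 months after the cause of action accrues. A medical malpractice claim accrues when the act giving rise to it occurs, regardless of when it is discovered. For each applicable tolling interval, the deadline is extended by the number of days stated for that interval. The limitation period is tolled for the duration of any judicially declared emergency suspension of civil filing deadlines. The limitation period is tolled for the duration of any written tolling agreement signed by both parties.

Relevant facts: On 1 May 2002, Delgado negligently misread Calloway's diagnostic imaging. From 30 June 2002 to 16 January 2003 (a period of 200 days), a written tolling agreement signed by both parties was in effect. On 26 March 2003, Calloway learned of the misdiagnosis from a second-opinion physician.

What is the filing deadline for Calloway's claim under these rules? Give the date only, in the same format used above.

20 July 2003

The claim accrued on 1 May 2002, when the wrongful act occurred; under the stated occurrence rule the 26 March 2003 discovery does not delay accrual.
Adding the 8 months base period to 1 May 2002 gives a deadline of 1 January 2003, before any tolling.
Because the written tolling agreement ran from 30 June 2002 to 16 January 2003, the deadline is extended by 200 days to 20 July 2003.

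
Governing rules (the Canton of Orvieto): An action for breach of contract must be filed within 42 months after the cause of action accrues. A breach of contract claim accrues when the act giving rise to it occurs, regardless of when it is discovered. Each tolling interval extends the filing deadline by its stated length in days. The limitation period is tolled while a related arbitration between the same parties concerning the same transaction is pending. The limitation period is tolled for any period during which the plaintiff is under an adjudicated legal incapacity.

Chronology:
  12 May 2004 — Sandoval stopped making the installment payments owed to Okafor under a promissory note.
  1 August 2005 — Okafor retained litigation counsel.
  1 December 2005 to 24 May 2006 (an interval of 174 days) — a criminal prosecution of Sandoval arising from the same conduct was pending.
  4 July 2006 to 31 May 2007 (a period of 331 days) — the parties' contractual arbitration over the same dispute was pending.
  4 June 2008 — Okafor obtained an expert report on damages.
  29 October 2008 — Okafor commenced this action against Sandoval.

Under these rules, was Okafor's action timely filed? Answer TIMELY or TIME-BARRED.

TIME-BARRED

The limitation period began to run on 12 May 2004.
Adding the 42 months base period to 12 May 2004 gives a deadline of 12 November 2007, before any tolling.
Because the pending related arbitration ran from 4 July 2006 to 31 May 2007, the deadline is extended by 331 days to 8 October 2008.
Although a criminal prosecution ran from 1 December 2005 to 24 May 2006, the stated rules do not make that a tolling event, so it is disregarded.
The other events in the timeline have no effect on the limitation period under the stated rules.
The 29 October 2008 filing falls after the 8 October 2008 deadline; the claim is time-barred.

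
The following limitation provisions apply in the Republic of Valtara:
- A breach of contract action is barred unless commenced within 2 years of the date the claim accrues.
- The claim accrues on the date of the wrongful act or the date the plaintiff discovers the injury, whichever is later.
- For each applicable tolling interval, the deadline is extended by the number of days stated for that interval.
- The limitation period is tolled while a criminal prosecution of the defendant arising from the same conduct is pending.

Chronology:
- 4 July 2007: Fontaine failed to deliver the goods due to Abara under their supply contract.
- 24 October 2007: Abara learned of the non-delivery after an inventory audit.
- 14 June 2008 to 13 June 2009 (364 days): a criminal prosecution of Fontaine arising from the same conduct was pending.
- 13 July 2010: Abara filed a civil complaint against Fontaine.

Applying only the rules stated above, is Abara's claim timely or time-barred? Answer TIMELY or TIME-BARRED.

Because discovery on 24 October 2007 post-dates the 4 July 2007 act, accrual under the later-of rule falls on 24 October 2007.
The untolled deadline — 2 years after 24 October 2007 — is 24 October 2009.
Because the pending criminal prosecution ran from 14 June 2008 to 13 June 2009, the deadline is extended by 364 days to 23 October 2010.
Abara filed on 13 July 2010, before the 23 October 2010 deadline, so the action is timely.

TIMELY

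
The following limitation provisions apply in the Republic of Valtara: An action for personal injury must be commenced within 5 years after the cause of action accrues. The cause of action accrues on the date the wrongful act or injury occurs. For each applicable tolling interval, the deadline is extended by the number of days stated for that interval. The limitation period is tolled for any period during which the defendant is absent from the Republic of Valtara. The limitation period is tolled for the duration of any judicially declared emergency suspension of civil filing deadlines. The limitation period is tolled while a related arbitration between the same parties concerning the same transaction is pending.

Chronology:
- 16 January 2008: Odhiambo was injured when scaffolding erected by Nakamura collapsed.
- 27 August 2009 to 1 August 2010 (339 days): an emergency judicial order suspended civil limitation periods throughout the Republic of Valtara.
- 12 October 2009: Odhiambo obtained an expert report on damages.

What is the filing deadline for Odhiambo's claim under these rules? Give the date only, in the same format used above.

The cause of action accrued on 16 January 2008, the date of the act.
Adding the 5 years base period to 16 January 2008 gives a deadline of 16 January 2013, before any tolling.
The emergency suspension of filing deadlines from 27 August 2009 to 1 August 2010 tolled the period for 339 days, extending the deadline to 21 December 2013.
Nothing else in the chronology tolls or restarts the period.

21 December 2013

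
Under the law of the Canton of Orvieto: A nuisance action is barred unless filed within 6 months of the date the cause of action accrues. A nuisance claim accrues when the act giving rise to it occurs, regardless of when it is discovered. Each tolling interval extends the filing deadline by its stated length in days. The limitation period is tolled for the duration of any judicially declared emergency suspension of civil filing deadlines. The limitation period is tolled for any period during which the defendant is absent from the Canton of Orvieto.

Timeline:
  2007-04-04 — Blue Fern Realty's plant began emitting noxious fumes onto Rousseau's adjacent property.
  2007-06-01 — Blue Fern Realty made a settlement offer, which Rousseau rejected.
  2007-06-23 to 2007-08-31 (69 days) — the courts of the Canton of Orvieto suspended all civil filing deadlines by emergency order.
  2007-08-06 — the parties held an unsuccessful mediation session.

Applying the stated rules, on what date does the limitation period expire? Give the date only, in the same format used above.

2007-12-12

The limitation period began to run on 2007-04-04.
6 months from 2007-04-04 is 2007-10-04.
Because the emergency suspension of filing deadlines ran from 2007-06-23 to 2007-08-31, the deadline is extended by 69 days to 2007-12-12.
Nothing else in the chronology tolls or restarts the period.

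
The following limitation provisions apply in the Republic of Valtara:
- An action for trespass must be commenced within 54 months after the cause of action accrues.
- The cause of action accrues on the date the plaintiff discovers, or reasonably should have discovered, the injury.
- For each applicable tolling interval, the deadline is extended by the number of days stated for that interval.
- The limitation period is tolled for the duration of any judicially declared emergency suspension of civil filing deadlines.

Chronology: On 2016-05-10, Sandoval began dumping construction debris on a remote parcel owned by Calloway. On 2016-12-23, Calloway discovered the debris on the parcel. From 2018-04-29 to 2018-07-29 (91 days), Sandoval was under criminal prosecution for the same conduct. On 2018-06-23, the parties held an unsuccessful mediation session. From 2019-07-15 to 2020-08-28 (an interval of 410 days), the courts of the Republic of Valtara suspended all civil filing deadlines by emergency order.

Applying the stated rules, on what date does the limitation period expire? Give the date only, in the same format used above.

Accrual is tied to discovery, so the period began on 2016-12-23 rather than on 2016-05-10 when the act occurred.
Adding the 54 months base period to 2016-12-23 gives a deadline of 2021-06-23, before any tolling.
Because the emergency suspension of filing deadlines ran from 2019-07-15 to 2020-08-28, the deadline is extended by 410 days to 2022-08-07.
No stated provision tolls the period for a criminal prosecution, so the interval from 2018-04-29 to 2018-07-29 has no effect on the deadline.
Nothing else in the chronology tolls or restarts the period.

2022-08-07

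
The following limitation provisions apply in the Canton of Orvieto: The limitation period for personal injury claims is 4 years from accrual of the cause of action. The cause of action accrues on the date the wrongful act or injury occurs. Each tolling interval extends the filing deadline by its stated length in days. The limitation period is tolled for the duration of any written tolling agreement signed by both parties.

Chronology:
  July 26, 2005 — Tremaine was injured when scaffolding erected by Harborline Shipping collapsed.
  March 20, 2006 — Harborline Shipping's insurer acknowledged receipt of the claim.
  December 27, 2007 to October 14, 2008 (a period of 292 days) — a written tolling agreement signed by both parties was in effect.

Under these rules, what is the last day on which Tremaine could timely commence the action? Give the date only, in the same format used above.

May 14, 2010

The limitation period began to run on July 26, 2005.
The untolled deadline — 4 years after July 26, 2005 — is July 26, 2009.
Because the written tolling agreement ran from December 27, 2007 to October 14, 2008, the deadline is extended by 292 days to May 14, 2010.
The other events in the timeline have no effect on the limitation period under the stated rules.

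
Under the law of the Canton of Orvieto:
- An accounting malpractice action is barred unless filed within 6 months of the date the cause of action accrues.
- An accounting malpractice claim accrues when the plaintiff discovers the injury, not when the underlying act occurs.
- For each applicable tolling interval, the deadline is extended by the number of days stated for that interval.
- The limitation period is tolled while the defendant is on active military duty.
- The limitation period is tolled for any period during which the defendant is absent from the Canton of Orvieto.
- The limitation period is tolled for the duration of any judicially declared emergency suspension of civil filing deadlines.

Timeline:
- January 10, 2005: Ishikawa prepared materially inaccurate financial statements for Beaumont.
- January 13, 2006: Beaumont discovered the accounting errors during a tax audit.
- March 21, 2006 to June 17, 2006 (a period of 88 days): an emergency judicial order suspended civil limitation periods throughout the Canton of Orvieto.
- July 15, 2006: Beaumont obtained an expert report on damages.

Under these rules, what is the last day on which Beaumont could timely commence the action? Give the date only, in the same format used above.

October 9, 2006

Under the discovery rule, the claim accrued on January 13, 2006, when Beaumont discovered the injury — not on the January 10, 2005 date of the underlying act.
Adding the 6 months base period to January 13, 2006 gives a deadline of July 13, 2006, before any tolling.
Because the emergency suspension of filing deadlines ran from March 21, 2006 to June 17, 2006, the deadline is extended by 88 days to October 9, 2006.
The other events in the timeline have no effect on the limitation period under the stated rules.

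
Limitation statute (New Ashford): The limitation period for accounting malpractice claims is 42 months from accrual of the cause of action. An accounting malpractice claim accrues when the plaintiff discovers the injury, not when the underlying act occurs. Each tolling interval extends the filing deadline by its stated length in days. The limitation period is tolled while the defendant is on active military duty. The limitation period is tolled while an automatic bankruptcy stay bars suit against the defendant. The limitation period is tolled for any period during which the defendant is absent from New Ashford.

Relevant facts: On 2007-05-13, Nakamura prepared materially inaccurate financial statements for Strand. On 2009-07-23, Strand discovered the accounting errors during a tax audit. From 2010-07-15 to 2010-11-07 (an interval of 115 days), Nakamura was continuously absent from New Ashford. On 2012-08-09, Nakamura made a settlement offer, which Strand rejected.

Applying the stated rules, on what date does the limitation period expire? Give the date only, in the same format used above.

2013-05-18

Accrual is tied to discovery, so the period began on 2009-07-23 rather than on 2007-05-13 when the act occurred.
The untolled deadline — 42 months after 2009-07-23 — is 2013-01-23.
Because the defendant's absence from the jurisdiction ran from 2010-07-15 to 2010-11-07, the deadline is extended by 115 days to 2013-05-18.
Nothing else in the chronology tolls or restarts the period.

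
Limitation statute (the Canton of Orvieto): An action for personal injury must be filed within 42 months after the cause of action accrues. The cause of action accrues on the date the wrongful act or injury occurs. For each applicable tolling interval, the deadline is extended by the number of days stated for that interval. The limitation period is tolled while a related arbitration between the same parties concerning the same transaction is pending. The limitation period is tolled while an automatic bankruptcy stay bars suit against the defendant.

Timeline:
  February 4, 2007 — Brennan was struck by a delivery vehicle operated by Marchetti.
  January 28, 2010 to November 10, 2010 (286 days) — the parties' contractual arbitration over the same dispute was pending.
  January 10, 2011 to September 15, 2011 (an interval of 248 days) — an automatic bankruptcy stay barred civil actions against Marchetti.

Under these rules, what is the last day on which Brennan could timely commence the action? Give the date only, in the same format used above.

The limitation period began to run on February 4, 2007.
The untolled deadline — 42 months after February 4, 2007 — is August 4, 2010.
Because the pending related arbitration ran from January 28, 2010 to November 10, 2010, the deadline is extended by 286 days to May 17, 2011.
The automatic bankruptcy stay from January 10, 2011 to September 15, 2011 tolled the period for 248 days, extending the deadline to January 20, 2012.

January 20, 2012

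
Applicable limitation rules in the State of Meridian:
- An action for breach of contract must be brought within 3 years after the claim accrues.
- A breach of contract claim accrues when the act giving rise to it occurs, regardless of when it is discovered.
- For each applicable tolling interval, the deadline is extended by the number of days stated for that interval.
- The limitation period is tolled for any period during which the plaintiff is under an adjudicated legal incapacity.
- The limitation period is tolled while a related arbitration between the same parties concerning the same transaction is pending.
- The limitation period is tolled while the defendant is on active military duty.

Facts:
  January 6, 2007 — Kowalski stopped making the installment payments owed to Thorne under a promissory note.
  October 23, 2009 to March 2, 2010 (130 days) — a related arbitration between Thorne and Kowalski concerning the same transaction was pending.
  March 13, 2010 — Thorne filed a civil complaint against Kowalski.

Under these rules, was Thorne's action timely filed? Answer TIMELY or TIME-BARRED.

TIMELY

The claim accrued on January 6, 2007, the date of the act.
The untolled deadline — 3 years after January 6, 2007 — is January 6, 2010.
The period was tolled for 130 days by the pending related arbitration (October 23, 2009 to March 2, 2010), pushing the deadline to May 16, 2010.
The March 13, 2010 filing precedes the May 16, 2010 deadline; the claim is timely.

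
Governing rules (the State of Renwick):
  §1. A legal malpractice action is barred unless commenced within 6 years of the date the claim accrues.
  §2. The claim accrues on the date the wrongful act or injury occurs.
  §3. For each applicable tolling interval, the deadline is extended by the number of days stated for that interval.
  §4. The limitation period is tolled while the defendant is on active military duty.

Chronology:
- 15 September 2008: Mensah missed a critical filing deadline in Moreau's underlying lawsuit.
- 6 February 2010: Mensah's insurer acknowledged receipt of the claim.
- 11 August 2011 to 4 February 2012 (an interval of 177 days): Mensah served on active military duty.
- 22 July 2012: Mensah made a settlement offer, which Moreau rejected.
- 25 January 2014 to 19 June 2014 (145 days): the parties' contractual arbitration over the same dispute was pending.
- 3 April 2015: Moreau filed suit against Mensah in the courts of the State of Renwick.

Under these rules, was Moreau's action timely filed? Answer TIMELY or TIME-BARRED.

The claim accrued on 15 September 2008, when the wrongful act occurred.
6 years from 15 September 2008 is 15 September 2014.
The period was tolled for 177 days by the defendant's active military service (11 August 2011 to 4 February 2012), pushing the deadline to 11 March 2015.
No stated provision tolls the period for a pending arbitration, so the interval from 25 January 2014 to 19 June 2014 has no effect on the deadline.
None of the other events listed affects the running of the period under the stated rules.
Filing on 3 April 2015 missed the 11 March 2015 deadline — the action is time-barred.

TIME-BARRED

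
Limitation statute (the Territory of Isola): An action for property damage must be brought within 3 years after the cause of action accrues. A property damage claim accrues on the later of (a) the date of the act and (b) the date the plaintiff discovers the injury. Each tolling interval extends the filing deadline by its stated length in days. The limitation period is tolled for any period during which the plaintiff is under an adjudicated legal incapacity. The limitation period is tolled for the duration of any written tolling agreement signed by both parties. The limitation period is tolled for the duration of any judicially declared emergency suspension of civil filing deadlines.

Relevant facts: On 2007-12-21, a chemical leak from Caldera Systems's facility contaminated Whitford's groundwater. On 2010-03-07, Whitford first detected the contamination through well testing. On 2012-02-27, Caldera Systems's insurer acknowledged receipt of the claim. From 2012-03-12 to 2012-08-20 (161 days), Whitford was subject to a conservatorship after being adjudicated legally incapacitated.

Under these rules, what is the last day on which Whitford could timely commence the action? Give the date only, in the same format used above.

2013-08-15

Taking the later of the act (2007-12-21) and discovery (2010-03-07), the claim accrued on 2010-03-07.
3 years from 2010-03-07 is 2013-03-07.
Because the plaintiff's legal incapacity ran from 2012-03-12 to 2012-08-20, the deadline is extended by 161 days to 2013-08-15.
The other events in the timeline have no effect on the limitation period under the stated rules.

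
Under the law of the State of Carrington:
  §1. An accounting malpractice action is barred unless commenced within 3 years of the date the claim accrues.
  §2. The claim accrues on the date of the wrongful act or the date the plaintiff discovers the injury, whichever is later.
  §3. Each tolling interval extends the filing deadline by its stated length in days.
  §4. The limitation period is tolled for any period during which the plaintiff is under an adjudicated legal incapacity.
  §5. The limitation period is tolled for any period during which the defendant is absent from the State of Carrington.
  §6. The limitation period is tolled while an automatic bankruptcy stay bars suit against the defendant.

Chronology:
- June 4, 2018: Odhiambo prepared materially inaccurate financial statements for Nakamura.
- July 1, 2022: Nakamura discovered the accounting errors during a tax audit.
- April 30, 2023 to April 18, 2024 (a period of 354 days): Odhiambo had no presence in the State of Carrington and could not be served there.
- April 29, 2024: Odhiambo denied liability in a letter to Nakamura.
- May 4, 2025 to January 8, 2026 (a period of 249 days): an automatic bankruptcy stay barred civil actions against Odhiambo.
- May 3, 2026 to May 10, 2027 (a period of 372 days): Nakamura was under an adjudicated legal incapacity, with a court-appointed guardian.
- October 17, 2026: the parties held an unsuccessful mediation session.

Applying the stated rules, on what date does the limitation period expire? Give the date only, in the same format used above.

March 2, 2028

Because discovery on July 1, 2022 post-dates the June 4, 2018 act, accrual under the later-of rule falls on July 1, 2022.
Adding the 3 years base period to July 1, 2022 gives a deadline of July 1, 2025, before any tolling.
The defendant's absence from the jurisdiction from April 30, 2023 to April 18, 2024 tolled the period for 354 days, extending the deadline to June 20, 2026.
The automatic bankruptcy stay from May 4, 2025 to January 8, 2026 tolled the period for 249 days, extending the deadline to February 24, 2027.
Because the plaintiff's legal incapacity ran from May 3, 2026 to May 10, 2027, the deadline is extended by 372 days to March 2, 2028.
Nothing else in the chronology tolls or restarts the period.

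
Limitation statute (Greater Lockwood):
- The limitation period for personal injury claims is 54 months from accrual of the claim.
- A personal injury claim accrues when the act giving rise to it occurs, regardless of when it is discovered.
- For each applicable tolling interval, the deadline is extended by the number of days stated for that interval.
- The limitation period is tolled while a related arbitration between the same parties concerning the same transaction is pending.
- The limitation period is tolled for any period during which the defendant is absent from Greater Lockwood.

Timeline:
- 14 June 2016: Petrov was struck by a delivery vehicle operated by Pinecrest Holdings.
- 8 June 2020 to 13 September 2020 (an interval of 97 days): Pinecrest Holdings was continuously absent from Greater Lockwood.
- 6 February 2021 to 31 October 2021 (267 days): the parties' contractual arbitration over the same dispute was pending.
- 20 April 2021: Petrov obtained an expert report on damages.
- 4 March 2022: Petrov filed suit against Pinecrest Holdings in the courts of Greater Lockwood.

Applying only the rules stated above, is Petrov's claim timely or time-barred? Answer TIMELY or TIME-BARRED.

The limitation period began to run on 14 June 2016.
Adding the 54 months base period to 14 June 2016 gives a deadline of 14 December 2020, before any tolling.
The period was tolled for 97 days by the defendant's absence from the jurisdiction (8 June 2020 to 13 September 2020), pushing the deadline to 21 March 2021.
The pending related arbitration from 6 February 2021 to 31 October 2021 tolled the period for 267 days, extending the deadline to 13 December 2021.
Nothing else in the chronology tolls or restarts the period.
Filing on 4 March 2022 missed the 13 December 2021 deadline — the action is time-barred.

TIME-BARRED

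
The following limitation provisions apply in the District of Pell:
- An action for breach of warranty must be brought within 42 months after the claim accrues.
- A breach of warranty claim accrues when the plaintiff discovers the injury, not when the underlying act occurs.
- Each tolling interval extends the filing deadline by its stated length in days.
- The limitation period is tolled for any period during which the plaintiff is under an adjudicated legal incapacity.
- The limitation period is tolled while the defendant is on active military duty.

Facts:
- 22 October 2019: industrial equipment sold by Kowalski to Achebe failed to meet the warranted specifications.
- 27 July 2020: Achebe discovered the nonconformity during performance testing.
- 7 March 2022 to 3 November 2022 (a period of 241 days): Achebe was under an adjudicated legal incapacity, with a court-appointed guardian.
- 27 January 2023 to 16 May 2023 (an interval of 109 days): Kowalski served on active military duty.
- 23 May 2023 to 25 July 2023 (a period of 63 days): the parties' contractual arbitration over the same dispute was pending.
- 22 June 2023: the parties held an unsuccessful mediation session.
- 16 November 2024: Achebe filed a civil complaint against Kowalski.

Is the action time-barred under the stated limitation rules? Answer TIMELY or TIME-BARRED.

TIMELY

Accrual is tied to discovery, so the period began on 27 July 2020 rather than on 22 October 2019 when the act occurred.
The untolled deadline — 42 months after 27 July 2020 — is 27 January 2024.
The plaintiff's legal incapacity from 7 March 2022 to 3 November 2022 tolled the period for 241 days, extending the deadline to 24 September 2024.
Because the defendant's active military service ran from 27 January 2023 to 16 May 2023, the deadline is extended by 109 days to 11 January 2025.
No stated provision tolls the period for a pending arbitration, so the interval from 23 May 2023 to 25 July 2023 has no effect on the deadline.
The other events in the timeline have no effect on the limitation period under the stated rules.
Filing on 16 November 2024 beat the 11 January 2025 deadline — the action is timely.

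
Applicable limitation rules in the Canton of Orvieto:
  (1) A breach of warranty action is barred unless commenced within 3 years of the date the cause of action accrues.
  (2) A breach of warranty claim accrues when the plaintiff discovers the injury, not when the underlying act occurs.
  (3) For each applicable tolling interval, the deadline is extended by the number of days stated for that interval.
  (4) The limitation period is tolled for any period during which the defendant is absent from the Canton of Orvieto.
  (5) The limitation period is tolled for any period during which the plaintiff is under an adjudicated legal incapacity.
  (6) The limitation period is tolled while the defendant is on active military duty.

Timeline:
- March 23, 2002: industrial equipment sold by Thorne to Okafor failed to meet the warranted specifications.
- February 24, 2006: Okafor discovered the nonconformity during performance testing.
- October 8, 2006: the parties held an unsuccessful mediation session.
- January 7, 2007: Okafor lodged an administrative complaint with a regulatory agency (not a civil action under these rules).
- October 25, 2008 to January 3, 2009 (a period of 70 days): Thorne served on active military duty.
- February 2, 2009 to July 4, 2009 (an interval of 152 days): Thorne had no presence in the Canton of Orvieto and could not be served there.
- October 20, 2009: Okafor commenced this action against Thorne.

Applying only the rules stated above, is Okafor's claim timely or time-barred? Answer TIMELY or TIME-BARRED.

TIME-BARRED

Under the discovery rule, the claim accrued on February 24, 2006, when Okafor discovered the injury — not on the March 23, 2002 date of the underlying act.
Adding the 3 years base period to February 24, 2006 gives a deadline of February 24, 2009, before any tolling.
Because the defendant's active military service ran from October 25, 2008 to January 3, 2009, the deadline is extended by 70 days to May 5, 2009.
Because the defendant's absence from the jurisdiction ran from February 2, 2009 to July 4, 2009, the deadline is extended by 152 days to October 4, 2009.
Nothing else in the chronology tolls or restarts the period.
Okafor filed on October 20, 2009, after the October 4, 2009 deadline, so the action is time-barred.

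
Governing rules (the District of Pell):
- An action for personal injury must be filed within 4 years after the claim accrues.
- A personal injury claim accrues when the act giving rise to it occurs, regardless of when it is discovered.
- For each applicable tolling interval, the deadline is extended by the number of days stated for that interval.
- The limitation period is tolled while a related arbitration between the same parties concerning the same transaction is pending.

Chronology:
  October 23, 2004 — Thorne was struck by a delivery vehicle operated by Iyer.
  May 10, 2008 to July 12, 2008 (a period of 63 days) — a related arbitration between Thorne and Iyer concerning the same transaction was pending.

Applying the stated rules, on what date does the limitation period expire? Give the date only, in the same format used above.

The limitation period began to run on October 23, 2004.
The untolled deadline — 4 years after October 23, 2004 — is October 23, 2008.
The pending related arbitration from May 10, 2008 to July 12, 2008 tolled the period for 63 days, extending the deadline to December 25, 2008.

December 25, 2008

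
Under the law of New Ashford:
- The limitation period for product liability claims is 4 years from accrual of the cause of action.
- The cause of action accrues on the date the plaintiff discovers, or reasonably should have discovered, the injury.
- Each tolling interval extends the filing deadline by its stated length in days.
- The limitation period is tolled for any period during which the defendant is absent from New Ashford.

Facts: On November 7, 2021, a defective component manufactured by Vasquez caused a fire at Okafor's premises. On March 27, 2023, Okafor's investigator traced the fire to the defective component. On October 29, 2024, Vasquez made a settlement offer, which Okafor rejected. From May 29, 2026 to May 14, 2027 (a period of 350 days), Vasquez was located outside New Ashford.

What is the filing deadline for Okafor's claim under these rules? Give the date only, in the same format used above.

March 11, 2028

Accrual is tied to discovery, so the period began on March 27, 2023 rather than on November 7, 2021 when the act occurred.
4 years from March 27, 2023 is March 27, 2027.
The period was tolled for 350 days by the defendant's absence from the jurisdiction (May 29, 2026 to May 14, 2027), pushing the deadline to March 11, 2028.
None of the other events listed affects the running of the period under the stated rules.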